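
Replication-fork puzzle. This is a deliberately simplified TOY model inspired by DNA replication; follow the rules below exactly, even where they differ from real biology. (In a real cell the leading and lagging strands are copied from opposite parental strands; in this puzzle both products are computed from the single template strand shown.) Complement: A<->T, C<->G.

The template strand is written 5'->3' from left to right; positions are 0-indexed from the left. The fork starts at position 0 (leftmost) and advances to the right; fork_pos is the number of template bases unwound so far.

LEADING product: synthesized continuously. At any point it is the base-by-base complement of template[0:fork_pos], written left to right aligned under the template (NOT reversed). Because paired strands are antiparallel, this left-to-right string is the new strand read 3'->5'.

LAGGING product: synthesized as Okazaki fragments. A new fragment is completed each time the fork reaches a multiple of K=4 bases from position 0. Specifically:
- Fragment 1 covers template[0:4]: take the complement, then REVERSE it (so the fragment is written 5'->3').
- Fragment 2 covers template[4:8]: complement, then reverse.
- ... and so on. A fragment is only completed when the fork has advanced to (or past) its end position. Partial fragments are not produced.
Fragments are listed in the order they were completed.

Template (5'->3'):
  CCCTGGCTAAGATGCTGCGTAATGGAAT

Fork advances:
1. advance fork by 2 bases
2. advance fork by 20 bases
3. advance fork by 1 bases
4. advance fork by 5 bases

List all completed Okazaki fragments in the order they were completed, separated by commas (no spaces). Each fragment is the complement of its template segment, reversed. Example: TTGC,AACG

Step 1: advance 2 -> fork_pos = 0 + 2 = 2. Next multiple of 4 is 4 (not reached); still 0 fragment(s).
Step 2: advance 20 -> fork_pos = 2 + 20 = 22. Reached multiple(s) of 4: 4, 8, 12, 16, 20 -> fragments 1-5 completed (5 total).
Step 3: advance 1 -> fork_pos = 22 + 1 = 23. Next multiple of 4 is 24 (not reached); still 5 fragment(s).
Step 4: advance 5 -> fork_pos = 23 + 5 = 28. Reached multiple(s) of 4: 24, 28 -> fragments 6-7 completed (7 total).
Final fork_pos = 28, so 7 fragment(s) are complete. Build each: template segment -> complement -> reverse.
Fragment 1: template[0:4] = CCCT -> complement GGGA -> reversed AGGG
Fragment 2: template[4:8] = GGCT -> complement CCGA -> reversed AGCC
Fragment 3: template[8:12] = AAGA -> complement TTCT -> reversed TCTT
Fragment 4: template[12:16] = TGCT -> complement ACGA -> reversed AGCA
Fragment 5: template[16:20] = GCGT -> complement CGCA -> reversed ACGC
Fragment 6: template[20:24] = AATG -> complement TTAC -> reversed CATT
Fragment 7: template[24:28] = GAAT -> complement CTTA -> reversed ATTC

Answer: AGGG,AGCC,TCTT,AGCA,ACGC,CATT,ATTC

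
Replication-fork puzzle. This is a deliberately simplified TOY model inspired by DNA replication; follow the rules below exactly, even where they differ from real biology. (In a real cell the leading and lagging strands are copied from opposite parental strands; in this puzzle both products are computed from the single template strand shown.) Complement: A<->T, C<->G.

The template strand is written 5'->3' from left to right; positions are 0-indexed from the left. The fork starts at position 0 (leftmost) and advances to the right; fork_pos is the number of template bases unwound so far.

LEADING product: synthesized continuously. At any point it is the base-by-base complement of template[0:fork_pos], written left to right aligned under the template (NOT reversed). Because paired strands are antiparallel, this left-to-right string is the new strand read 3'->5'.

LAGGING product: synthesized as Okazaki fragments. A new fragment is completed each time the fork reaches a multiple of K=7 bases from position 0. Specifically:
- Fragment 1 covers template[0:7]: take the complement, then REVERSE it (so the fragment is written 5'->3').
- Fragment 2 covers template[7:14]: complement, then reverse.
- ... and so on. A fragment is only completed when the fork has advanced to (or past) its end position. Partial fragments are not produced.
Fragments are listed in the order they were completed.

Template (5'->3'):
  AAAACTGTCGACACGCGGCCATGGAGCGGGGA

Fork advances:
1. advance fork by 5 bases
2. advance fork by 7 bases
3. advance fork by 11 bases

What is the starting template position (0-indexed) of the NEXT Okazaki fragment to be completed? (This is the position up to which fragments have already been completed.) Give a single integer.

Answer: 21

Derivation:
Step 1: advance 5 -> fork_pos = 0 + 5 = 5. Next multiple of 7 is 7 (not reached); still 0 fragment(s).
Step 2: advance 7 -> fork_pos = 5 + 7 = 12. Reached multiple(s) of 7: 7 -> fragment 1 completed (1 total).
Step 3: advance 11 -> fork_pos = 12 + 11 = 23. Reached multiple(s) of 7: 14, 21 -> fragments 2-3 completed (3 total).
3 fragment(s) completed, covering template[0:21] (3 x 7 = 21). The next fragment, fragment 4, covers template[21:28], so it starts at position 21.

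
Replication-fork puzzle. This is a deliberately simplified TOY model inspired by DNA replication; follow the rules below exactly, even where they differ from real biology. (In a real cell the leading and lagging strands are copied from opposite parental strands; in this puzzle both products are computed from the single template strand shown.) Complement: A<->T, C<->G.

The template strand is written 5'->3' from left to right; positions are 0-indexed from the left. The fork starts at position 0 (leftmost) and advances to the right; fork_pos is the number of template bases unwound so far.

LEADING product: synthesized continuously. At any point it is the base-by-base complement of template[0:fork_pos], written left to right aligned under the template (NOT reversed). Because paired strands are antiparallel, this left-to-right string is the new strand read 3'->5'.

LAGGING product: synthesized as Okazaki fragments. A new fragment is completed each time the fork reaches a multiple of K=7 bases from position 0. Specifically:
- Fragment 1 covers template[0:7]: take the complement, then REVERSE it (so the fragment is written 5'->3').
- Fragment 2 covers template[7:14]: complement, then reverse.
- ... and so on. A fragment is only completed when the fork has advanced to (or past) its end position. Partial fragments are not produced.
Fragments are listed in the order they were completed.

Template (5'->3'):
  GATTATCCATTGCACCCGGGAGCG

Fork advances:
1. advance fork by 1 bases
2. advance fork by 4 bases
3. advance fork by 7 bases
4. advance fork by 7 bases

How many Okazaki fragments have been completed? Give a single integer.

Step 1: advance 1 -> fork_pos = 0 + 1 = 1. Next multiple of 7 is 7 (not reached); still 0 fragment(s).
Step 2: advance 4 -> fork_pos = 1 + 4 = 5. Next multiple of 7 is 7 (not reached); still 0 fragment(s).
Step 3: advance 7 -> fork_pos = 5 + 7 = 12. Reached multiple(s) of 7: 7 -> fragment 1 completed (1 total).
Step 4: advance 7 -> fork_pos = 12 + 7 = 19. Reached multiple(s) of 7: 14 -> fragment 2 completed (2 total).
Check: final fork_pos = 19; the multiples of 7 that are <= 19 are 7..14 -> 19 // 7 = 2 completed fragment(s).

Answer: 2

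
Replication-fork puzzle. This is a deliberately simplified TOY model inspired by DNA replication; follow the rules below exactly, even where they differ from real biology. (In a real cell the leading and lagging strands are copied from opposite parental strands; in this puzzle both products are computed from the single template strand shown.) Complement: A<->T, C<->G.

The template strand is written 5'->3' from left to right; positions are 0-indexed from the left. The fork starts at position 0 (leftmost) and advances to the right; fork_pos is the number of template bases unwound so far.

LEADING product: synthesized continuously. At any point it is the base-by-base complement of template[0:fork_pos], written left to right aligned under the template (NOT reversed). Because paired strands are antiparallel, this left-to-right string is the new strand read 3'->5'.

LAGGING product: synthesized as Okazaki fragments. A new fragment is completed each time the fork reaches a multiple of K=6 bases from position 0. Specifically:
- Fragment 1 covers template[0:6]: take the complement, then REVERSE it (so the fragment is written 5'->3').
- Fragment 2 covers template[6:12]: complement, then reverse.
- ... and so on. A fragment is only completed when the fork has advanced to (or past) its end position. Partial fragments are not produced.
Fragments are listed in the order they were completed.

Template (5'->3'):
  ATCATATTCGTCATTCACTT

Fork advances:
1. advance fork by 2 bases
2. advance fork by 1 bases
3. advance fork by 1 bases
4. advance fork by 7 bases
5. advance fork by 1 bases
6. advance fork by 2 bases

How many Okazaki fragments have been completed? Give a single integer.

Step 1: advance 2 -> fork_pos = 0 + 2 = 2. Next multiple of 6 is 6 (not reached); still 0 fragment(s).
Step 2: advance 1 -> fork_pos = 2 + 1 = 3. Next multiple of 6 is 6 (not reached); still 0 fragment(s).
Step 3: advance 1 -> fork_pos = 3 + 1 = 4. Next multiple of 6 is 6 (not reached); still 0 fragment(s).
Step 4: advance 7 -> fork_pos = 4 + 7 = 11. Reached multiple(s) of 6: 6 -> fragment 1 completed (1 total).
Step 5: advance 1 -> fork_pos = 11 + 1 = 12. Reached multiple(s) of 6: 12 -> fragment 2 completed (2 total).
Step 6: advance 2 -> fork_pos = 12 + 2 = 14. Next multiple of 6 is 18 (not reached); still 2 fragment(s).
Check: final fork_pos = 14; the multiples of 6 that are <= 14 are 6..12 -> 14 // 6 = 2 completed fragment(s).

Answer: 2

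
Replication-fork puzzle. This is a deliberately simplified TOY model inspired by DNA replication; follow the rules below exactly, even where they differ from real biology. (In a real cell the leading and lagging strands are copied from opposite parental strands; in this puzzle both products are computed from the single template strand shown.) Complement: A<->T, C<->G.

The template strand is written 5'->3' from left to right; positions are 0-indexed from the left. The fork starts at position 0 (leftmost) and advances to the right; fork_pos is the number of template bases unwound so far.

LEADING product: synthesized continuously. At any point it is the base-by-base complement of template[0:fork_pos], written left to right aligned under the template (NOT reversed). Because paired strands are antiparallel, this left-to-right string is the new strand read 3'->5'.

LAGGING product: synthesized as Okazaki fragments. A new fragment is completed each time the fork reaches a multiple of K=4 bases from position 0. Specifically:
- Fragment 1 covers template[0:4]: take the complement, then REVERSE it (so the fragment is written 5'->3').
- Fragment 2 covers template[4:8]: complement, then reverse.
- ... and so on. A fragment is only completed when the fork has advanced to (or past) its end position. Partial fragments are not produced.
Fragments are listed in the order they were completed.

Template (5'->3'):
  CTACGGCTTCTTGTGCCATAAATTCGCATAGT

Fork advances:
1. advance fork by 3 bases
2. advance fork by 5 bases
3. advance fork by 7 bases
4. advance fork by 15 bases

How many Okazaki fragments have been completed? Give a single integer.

Step 1: advance 3 -> fork_pos = 0 + 3 = 3. Next multiple of 4 is 4 (not reached); still 0 fragment(s).
Step 2: advance 5 -> fork_pos = 3 + 5 = 8. Reached multiple(s) of 4: 4, 8 -> fragments 1-2 completed (2 total).
Step 3: advance 7 -> fork_pos = 8 + 7 = 15. Reached multiple(s) of 4: 12 -> fragment 3 completed (3 total).
Step 4: advance 15 -> fork_pos = 15 + 15 = 30. Reached multiple(s) of 4: 16, 20, 24, 28 -> fragments 4-7 completed (7 total).
Check: final fork_pos = 30; the multiples of 4 that are <= 30 are 4..28 -> 30 // 4 = 7 completed fragment(s).

Answer: 7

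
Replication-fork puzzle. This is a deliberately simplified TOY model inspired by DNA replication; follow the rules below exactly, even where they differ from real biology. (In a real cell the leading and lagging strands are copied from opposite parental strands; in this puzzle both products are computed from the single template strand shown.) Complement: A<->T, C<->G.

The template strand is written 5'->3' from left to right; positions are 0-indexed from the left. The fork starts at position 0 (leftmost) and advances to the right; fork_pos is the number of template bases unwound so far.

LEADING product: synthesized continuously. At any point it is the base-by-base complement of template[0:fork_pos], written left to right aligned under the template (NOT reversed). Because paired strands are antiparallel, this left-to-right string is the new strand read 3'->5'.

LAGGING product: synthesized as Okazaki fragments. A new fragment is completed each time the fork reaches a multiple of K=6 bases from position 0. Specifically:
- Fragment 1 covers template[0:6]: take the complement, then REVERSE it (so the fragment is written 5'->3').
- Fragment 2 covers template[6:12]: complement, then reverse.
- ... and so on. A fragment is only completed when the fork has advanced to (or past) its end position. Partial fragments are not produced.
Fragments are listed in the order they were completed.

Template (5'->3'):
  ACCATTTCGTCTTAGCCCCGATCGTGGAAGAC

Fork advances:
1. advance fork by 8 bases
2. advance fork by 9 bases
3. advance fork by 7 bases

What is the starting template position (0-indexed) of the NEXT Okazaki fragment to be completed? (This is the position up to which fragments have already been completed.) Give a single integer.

Answer: 24

Derivation:
Step 1: advance 8 -> fork_pos = 0 + 8 = 8. Reached multiple(s) of 6: 6 -> fragment 1 completed (1 total).
Step 2: advance 9 -> fork_pos = 8 + 9 = 17. Reached multiple(s) of 6: 12 -> fragment 2 completed (2 total).
Step 3: advance 7 -> fork_pos = 17 + 7 = 24. Reached multiple(s) of 6: 18, 24 -> fragments 3-4 completed (4 total).
4 fragment(s) completed, covering template[0:24] (4 x 6 = 24). The next fragment, fragment 5, covers template[24:30], so it starts at position 24.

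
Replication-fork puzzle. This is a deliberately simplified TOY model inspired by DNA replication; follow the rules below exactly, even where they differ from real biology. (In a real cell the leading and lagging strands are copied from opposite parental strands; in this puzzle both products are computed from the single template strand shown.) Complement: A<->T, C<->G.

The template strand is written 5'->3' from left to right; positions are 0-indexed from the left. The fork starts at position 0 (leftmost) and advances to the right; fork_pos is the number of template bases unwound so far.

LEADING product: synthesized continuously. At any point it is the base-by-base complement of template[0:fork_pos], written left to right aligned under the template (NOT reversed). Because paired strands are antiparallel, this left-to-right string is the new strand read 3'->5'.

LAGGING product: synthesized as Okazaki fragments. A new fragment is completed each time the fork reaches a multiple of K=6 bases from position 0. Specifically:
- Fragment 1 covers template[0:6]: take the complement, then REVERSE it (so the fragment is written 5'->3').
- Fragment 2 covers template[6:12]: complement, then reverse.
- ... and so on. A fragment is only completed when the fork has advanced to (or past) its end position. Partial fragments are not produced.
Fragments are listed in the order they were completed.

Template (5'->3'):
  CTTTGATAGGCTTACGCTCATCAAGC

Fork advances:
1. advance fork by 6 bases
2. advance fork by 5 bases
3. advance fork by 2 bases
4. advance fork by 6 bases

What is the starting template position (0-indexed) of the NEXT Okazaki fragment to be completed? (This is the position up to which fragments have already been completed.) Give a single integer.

Step 1: advance 6 -> fork_pos = 0 + 6 = 6. Reached multiple(s) of 6: 6 -> fragment 1 completed (1 total).
Step 2: advance 5 -> fork_pos = 6 + 5 = 11. Next multiple of 6 is 12 (not reached); still 1 fragment(s).
Step 3: advance 2 -> fork_pos = 11 + 2 = 13. Reached multiple(s) of 6: 12 -> fragment 2 completed (2 total).
Step 4: advance 6 -> fork_pos = 13 + 6 = 19. Reached multiple(s) of 6: 18 -> fragment 3 completed (3 total).
3 fragment(s) completed, covering template[0:18] (3 x 6 = 18). The next fragment, fragment 4, covers template[18:24], so it starts at position 18.

Answer: 18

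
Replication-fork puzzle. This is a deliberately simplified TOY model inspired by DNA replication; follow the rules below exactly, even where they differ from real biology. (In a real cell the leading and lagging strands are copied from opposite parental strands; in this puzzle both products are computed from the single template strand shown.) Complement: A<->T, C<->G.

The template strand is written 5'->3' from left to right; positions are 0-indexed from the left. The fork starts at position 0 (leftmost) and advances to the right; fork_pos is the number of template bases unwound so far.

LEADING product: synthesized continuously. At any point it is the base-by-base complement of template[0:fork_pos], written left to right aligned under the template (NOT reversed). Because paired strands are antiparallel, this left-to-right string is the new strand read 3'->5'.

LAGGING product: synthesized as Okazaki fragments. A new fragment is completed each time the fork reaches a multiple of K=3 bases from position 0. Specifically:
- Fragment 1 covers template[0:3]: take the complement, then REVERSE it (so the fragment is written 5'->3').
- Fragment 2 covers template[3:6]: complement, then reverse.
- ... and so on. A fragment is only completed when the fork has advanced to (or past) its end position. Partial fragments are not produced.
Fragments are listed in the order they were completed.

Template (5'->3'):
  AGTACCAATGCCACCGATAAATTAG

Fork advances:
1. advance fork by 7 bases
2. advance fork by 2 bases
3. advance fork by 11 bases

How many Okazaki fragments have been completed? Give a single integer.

Answer: 6

Derivation:
Step 1: advance 7 -> fork_pos = 0 + 7 = 7. Reached multiple(s) of 3: 3, 6 -> fragments 1-2 completed (2 total).
Step 2: advance 2 -> fork_pos = 7 + 2 = 9. Reached multiple(s) of 3: 9 -> fragment 3 completed (3 total).
Step 3: advance 11 -> fork_pos = 9 + 11 = 20. Reached multiple(s) of 3: 12, 15, 18 -> fragments 4-6 completed (6 total).
Check: final fork_pos = 20; the multiples of 3 that are <= 20 are 3..18 -> 20 // 3 = 6 completed fragment(s).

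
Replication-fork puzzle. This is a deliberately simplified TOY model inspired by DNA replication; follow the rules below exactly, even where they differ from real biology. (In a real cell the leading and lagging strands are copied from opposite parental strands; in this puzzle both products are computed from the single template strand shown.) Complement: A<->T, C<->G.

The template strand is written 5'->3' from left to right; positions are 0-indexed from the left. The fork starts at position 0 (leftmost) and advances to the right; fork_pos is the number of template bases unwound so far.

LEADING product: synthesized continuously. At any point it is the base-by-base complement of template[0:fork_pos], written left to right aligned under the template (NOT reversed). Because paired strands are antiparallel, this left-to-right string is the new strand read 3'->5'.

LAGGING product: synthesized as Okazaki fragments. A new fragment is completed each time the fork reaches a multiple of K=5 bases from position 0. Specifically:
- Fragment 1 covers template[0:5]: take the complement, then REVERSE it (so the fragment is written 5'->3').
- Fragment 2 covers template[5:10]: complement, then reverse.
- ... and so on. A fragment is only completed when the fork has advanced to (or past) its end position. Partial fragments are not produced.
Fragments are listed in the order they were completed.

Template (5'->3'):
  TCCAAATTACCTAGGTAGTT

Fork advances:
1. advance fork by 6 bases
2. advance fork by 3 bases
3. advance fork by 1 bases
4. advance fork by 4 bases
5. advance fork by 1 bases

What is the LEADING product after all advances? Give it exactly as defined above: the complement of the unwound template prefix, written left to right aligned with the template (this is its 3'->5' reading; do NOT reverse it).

Step 1: advance 6 -> fork_pos = 0 + 6 = 6.
Step 2: advance 3 -> fork_pos = 6 + 3 = 9.
Step 3: advance 1 -> fork_pos = 9 + 1 = 10.
Step 4: advance 4 -> fork_pos = 10 + 4 = 14.
Step 5: advance 1 -> fork_pos = 14 + 1 = 15.
Unwound prefix: template[0:15] = TCCAAATTACCTAGG
Complement it base by base (A<->T, C<->G), keeping left-to-right order:
  [0:5] TCCAA -> AGGTT
  [5:10] ATTAC -> TAATG
  [10:15] CTAGG -> GATCC
Concatenate: AGGTTTAATGGATCC (length 15; written aligned with the template, i.e. 3'->5').

Answer: AGGTTTAATGGATCC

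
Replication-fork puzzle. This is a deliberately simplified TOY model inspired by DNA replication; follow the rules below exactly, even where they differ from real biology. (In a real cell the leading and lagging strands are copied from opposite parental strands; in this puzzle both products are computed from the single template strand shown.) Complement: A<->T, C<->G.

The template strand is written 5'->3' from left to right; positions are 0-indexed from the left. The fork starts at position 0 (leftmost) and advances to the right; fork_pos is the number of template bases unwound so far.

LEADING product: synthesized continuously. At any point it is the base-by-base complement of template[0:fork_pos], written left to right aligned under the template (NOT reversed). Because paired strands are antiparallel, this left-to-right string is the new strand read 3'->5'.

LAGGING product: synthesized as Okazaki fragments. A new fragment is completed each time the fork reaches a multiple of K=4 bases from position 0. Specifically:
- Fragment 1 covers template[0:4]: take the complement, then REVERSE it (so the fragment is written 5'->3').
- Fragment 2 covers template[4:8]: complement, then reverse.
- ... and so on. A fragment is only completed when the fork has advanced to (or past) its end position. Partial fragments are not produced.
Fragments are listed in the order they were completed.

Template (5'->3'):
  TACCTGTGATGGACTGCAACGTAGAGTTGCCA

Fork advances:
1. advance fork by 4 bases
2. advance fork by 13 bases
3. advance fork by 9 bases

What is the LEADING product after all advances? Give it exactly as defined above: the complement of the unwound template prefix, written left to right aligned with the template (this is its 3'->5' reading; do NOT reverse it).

Step 1: advance 4 -> fork_pos = 0 + 4 = 4.
Step 2: advance 13 -> fork_pos = 4 + 13 = 17.
Step 3: advance 9 -> fork_pos = 17 + 9 = 26.
Unwound prefix: template[0:26] = TACCTGTGATGGACTGCAACGTAGAG
Complement it base by base (A<->T, C<->G), keeping left-to-right order:
  [0:5] TACCT -> ATGGA
  [5:10] GTGAT -> CACTA
  [10:15] GGACT -> CCTGA
  [15:20] GCAAC -> CGTTG
  [20:25] GTAGA -> CATCT
  [25:26] G -> C
Concatenate: ATGGACACTACCTGACGTTGCATCTC (length 26; written aligned with the template, i.e. 3'->5').

Answer: ATGGACACTACCTGACGTTGCATCTC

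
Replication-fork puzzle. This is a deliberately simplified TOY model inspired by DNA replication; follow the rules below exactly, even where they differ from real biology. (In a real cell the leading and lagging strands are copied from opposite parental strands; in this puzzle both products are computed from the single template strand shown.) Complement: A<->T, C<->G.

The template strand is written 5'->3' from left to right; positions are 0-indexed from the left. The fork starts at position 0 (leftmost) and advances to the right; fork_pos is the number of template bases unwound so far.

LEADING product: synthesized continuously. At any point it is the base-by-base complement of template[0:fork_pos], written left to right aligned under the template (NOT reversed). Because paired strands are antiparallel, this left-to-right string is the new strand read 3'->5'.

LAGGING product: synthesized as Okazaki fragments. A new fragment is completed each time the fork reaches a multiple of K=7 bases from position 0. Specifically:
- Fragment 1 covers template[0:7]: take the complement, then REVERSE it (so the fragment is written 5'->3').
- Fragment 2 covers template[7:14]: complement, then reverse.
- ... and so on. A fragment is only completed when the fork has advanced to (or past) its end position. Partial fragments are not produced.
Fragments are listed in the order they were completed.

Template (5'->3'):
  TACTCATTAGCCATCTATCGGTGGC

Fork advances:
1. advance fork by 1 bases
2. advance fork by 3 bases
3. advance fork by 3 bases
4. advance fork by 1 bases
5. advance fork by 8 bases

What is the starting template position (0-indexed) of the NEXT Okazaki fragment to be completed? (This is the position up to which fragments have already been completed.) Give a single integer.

Step 1: advance 1 -> fork_pos = 0 + 1 = 1. Next multiple of 7 is 7 (not reached); still 0 fragment(s).
Step 2: advance 3 -> fork_pos = 1 + 3 = 4. Next multiple of 7 is 7 (not reached); still 0 fragment(s).
Step 3: advance 3 -> fork_pos = 4 + 3 = 7. Reached multiple(s) of 7: 7 -> fragment 1 completed (1 total).
Step 4: advance 1 -> fork_pos = 7 + 1 = 8. Next multiple of 7 is 14 (not reached); still 1 fragment(s).
Step 5: advance 8 -> fork_pos = 8 + 8 = 16. Reached multiple(s) of 7: 14 -> fragment 2 completed (2 total).
2 fragment(s) completed, covering template[0:14] (2 x 7 = 14). The next fragment, fragment 3, covers template[14:21], so it starts at position 14.

Answer: 14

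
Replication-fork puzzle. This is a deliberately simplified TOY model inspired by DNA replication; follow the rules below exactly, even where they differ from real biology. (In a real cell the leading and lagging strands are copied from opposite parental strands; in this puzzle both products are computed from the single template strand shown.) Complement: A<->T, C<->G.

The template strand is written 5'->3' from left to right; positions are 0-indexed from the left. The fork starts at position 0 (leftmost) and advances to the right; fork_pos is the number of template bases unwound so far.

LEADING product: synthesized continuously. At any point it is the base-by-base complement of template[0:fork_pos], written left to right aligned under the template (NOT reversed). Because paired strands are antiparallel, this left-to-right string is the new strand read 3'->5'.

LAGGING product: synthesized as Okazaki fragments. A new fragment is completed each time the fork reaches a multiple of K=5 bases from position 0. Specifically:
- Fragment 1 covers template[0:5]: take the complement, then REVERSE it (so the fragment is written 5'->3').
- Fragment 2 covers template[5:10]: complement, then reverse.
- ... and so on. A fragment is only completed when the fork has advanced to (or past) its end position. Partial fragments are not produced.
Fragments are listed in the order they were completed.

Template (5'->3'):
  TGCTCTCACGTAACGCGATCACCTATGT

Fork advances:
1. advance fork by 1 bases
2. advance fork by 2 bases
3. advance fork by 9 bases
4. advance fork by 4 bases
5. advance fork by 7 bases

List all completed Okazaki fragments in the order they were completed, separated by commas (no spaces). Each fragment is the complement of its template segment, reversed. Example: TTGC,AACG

Answer: GAGCA,CGTGA,CGTTA,GATCG

Derivation:
Step 1: advance 1 -> fork_pos = 0 + 1 = 1. Next multiple of 5 is 5 (not reached); still 0 fragment(s).
Step 2: advance 2 -> fork_pos = 1 + 2 = 3. Next multiple of 5 is 5 (not reached); still 0 fragment(s).
Step 3: advance 9 -> fork_pos = 3 + 9 = 12. Reached multiple(s) of 5: 5, 10 -> fragments 1-2 completed (2 total).
Step 4: advance 4 -> fork_pos = 12 + 4 = 16. Reached multiple(s) of 5: 15 -> fragment 3 completed (3 total).
Step 5: advance 7 -> fork_pos = 16 + 7 = 23. Reached multiple(s) of 5: 20 -> fragment 4 completed (4 total).
Final fork_pos = 23, so 4 fragment(s) are complete. Build each: template segment -> complement -> reverse.
Fragment 1: template[0:5] = TGCTC -> complement ACGAG -> reversed GAGCA
Fragment 2: template[5:10] = TCACG -> complement AGTGC -> reversed CGTGA
Fragment 3: template[10:15] = TAACG -> complement ATTGC -> reversed CGTTA
Fragment 4: template[15:20] = CGATC -> complement GCTAG -> reversed GATCG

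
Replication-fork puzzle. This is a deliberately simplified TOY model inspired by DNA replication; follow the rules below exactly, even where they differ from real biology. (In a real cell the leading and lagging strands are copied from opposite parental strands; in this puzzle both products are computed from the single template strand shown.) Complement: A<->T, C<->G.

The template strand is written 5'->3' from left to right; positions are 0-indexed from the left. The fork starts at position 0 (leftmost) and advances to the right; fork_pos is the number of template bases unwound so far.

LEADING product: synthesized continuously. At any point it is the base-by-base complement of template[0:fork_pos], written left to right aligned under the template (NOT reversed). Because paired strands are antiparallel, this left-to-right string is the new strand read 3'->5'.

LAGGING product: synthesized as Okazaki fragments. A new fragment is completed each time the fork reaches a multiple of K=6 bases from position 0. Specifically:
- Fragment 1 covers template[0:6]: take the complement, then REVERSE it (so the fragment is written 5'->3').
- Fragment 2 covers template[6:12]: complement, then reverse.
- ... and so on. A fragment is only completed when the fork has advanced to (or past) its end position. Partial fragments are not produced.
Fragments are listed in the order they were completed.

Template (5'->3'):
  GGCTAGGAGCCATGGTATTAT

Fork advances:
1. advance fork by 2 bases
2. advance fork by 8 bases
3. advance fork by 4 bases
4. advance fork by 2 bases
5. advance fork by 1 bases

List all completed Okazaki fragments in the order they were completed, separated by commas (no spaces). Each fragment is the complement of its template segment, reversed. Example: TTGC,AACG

Step 1: advance 2 -> fork_pos = 0 + 2 = 2. Next multiple of 6 is 6 (not reached); still 0 fragment(s).
Step 2: advance 8 -> fork_pos = 2 + 8 = 10. Reached multiple(s) of 6: 6 -> fragment 1 completed (1 total).
Step 3: advance 4 -> fork_pos = 10 + 4 = 14. Reached multiple(s) of 6: 12 -> fragment 2 completed (2 total).
Step 4: advance 2 -> fork_pos = 14 + 2 = 16. Next multiple of 6 is 18 (not reached); still 2 fragment(s).
Step 5: advance 1 -> fork_pos = 16 + 1 = 17. Next multiple of 6 is 18 (not reached); still 2 fragment(s).
Final fork_pos = 17, so 2 fragment(s) are complete. Build each: template segment -> complement -> reverse.
Fragment 1: template[0:6] = GGCTAG -> complement CCGATC -> reversed CTAGCC
Fragment 2: template[6:12] = GAGCCA -> complement CTCGGT -> reversed TGGCTC

Answer: CTAGCC,TGGCTC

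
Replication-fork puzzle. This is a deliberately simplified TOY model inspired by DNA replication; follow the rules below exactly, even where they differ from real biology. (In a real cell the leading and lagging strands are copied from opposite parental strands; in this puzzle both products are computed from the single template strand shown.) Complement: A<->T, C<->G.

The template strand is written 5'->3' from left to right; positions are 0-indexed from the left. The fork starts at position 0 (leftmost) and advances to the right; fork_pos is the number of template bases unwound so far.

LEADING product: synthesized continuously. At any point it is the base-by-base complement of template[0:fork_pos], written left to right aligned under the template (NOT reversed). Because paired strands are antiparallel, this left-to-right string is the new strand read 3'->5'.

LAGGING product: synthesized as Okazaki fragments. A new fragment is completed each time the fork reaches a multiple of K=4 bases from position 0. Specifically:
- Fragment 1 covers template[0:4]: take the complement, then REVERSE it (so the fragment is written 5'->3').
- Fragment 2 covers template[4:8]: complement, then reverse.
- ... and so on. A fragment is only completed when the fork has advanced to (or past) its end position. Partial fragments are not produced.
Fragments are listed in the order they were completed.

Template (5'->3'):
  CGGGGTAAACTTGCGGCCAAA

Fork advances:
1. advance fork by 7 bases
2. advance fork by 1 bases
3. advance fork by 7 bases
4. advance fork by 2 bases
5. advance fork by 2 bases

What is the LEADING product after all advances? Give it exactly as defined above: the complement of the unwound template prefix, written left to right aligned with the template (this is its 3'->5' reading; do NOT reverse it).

Step 1: advance 7 -> fork_pos = 0 + 7 = 7.
Step 2: advance 1 -> fork_pos = 7 + 1 = 8.
Step 3: advance 7 -> fork_pos = 8 + 7 = 15.
Step 4: advance 2 -> fork_pos = 15 + 2 = 17.
Step 5: advance 2 -> fork_pos = 17 + 2 = 19.
Unwound prefix: template[0:19] = CGGGGTAAACTTGCGGCCA
Complement it base by base (A<->T, C<->G), keeping left-to-right order:
  [0:5] CGGGG -> GCCCC
  [5:10] TAAAC -> ATTTG
  [10:15] TTGCG -> AACGC
  [15:19] GCCA -> CGGT
Concatenate: GCCCCATTTGAACGCCGGT (length 19; written aligned with the template, i.e. 3'->5').

Answer: GCCCCATTTGAACGCCGGT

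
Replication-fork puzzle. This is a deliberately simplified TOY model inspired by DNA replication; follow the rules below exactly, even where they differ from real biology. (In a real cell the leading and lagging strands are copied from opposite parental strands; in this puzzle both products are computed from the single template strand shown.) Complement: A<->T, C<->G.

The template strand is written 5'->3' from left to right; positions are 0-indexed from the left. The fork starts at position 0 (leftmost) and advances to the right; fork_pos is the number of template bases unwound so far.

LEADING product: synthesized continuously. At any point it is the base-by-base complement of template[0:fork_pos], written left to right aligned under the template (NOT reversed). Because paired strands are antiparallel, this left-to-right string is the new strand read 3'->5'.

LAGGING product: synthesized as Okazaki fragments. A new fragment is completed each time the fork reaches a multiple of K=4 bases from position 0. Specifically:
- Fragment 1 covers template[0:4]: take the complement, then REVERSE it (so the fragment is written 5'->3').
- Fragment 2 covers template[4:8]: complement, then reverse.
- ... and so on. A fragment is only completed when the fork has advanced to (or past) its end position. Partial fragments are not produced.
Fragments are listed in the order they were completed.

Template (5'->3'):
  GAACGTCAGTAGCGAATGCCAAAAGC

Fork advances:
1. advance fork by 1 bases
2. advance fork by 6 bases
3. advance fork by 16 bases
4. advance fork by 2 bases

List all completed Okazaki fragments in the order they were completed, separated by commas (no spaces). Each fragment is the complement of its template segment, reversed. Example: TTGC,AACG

Step 1: advance 1 -> fork_pos = 0 + 1 = 1. Next multiple of 4 is 4 (not reached); still 0 fragment(s).
Step 2: advance 6 -> fork_pos = 1 + 6 = 7. Reached multiple(s) of 4: 4 -> fragment 1 completed (1 total).
Step 3: advance 16 -> fork_pos = 7 + 16 = 23. Reached multiple(s) of 4: 8, 12, 16, 20 -> fragments 2-5 completed (5 total).
Step 4: advance 2 -> fork_pos = 23 + 2 = 25. Reached multiple(s) of 4: 24 -> fragment 6 completed (6 total).
Final fork_pos = 25, so 6 fragment(s) are complete. Build each: template segment -> complement -> reverse.
Fragment 1: template[0:4] = GAAC -> complement CTTG -> reversed GTTC
Fragment 2: template[4:8] = GTCA -> complement CAGT -> reversed TGAC
Fragment 3: template[8:12] = GTAG -> complement CATC -> reversed CTAC
Fragment 4: template[12:16] = CGAA -> complement GCTT -> reversed TTCG
Fragment 5: template[16:20] = TGCC -> complement ACGG -> reversed GGCA
Fragment 6: template[20:24] = AAAA -> complement TTTT -> reversed TTTT

Answer: GTTC,TGAC,CTAC,TTCG,GGCA,TTTT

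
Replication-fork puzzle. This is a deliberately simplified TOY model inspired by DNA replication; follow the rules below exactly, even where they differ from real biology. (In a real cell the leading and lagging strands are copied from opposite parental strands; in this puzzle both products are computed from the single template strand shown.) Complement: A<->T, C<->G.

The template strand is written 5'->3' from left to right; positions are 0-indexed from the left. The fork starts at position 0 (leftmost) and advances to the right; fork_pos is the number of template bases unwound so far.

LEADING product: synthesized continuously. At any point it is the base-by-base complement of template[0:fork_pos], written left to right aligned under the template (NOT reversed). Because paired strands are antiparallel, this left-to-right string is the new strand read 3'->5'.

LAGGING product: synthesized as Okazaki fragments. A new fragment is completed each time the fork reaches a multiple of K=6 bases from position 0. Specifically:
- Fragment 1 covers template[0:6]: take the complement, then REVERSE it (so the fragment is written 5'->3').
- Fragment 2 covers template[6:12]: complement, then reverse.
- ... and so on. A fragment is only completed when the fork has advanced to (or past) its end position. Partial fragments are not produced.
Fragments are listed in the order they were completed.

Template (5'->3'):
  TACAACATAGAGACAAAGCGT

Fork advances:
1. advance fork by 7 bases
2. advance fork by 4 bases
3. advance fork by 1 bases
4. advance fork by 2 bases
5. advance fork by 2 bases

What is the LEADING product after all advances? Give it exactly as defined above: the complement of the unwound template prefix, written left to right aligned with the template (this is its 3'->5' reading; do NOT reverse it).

Step 1: advance 7 -> fork_pos = 0 + 7 = 7.
Step 2: advance 4 -> fork_pos = 7 + 4 = 11.
Step 3: advance 1 -> fork_pos = 11 + 1 = 12.
Step 4: advance 2 -> fork_pos = 12 + 2 = 14.
Step 5: advance 2 -> fork_pos = 14 + 2 = 16.
Unwound prefix: template[0:16] = TACAACATAGAGACAA
Complement it base by base (A<->T, C<->G), keeping left-to-right order:
  [0:5] TACAA -> ATGTT
  [5:10] CATAG -> GTATC
  [10:15] AGACA -> TCTGT
  [15:16] A -> T
Concatenate: ATGTTGTATCTCTGTT (length 16; written aligned with the template, i.e. 3'->5').

Answer: ATGTTGTATCTCTGTT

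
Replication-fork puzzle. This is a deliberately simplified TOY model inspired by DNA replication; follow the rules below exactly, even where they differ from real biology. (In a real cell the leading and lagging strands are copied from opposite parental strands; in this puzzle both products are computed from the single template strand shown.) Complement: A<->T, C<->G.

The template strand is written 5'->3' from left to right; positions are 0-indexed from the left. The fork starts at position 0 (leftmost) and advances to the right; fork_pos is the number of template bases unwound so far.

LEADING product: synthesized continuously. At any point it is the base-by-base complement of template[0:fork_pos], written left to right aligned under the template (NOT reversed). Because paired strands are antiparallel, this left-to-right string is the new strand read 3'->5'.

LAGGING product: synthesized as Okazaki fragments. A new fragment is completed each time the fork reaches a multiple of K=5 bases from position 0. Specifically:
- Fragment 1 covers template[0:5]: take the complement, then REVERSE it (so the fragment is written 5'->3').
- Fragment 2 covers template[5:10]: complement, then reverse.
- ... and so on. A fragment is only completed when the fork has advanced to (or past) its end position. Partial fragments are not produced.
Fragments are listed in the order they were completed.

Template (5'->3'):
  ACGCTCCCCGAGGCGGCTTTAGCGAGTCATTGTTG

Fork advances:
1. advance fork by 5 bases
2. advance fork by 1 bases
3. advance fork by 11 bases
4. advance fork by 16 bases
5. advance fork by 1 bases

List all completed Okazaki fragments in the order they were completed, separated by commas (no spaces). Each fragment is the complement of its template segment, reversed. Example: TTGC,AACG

Step 1: advance 5 -> fork_pos = 0 + 5 = 5. Reached multiple(s) of 5: 5 -> fragment 1 completed (1 total).
Step 2: advance 1 -> fork_pos = 5 + 1 = 6. Next multiple of 5 is 10 (not reached); still 1 fragment(s).
Step 3: advance 11 -> fork_pos = 6 + 11 = 17. Reached multiple(s) of 5: 10, 15 -> fragments 2-3 completed (3 total).
Step 4: advance 16 -> fork_pos = 17 + 16 = 33. Reached multiple(s) of 5: 20, 25, 30 -> fragments 4-6 completed (6 total).
Step 5: advance 1 -> fork_pos = 33 + 1 = 34. Next multiple of 5 is 35 (not reached); still 6 fragment(s).
Final fork_pos = 34, so 6 fragment(s) are complete. Build each: template segment -> complement -> reverse.
Fragment 1: template[0:5] = ACGCT -> complement TGCGA -> reversed AGCGT
Fragment 2: template[5:10] = CCCCG -> complement GGGGC -> reversed CGGGG
Fragment 3: template[10:15] = AGGCG -> complement TCCGC -> reversed CGCCT
Fragment 4: template[15:20] = GCTTT -> complement CGAAA -> reversed AAAGC
Fragment 5: template[20:25] = AGCGA -> complement TCGCT -> reversed TCGCT
Fragment 6: template[25:30] = GTCAT -> complement CAGTA -> reversed ATGAC

Answer: AGCGT,CGGGG,CGCCT,AAAGC,TCGCT,ATGAC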